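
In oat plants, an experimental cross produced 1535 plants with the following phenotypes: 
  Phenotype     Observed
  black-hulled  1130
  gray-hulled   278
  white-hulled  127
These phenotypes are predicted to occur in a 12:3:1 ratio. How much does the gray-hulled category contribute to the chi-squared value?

Under the 12:3:1 hypothesis (Σ ratio = 16, N = 1535):
  black-hulled: 1535 × 12/16 = 1151.25
  gray-hulled: 1535 × 3/16 = 287.8125
  white-hulled: 1535 × 1/16 = 95.9375
Contribution of gray-hulled: (278 − 287.8125)² / 287.8125 = 0.3345

0.335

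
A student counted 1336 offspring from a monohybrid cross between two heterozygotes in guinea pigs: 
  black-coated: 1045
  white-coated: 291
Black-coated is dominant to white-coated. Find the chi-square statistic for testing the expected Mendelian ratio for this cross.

For a monohybrid cross between heterozygotes with complete dominance, the expected phenotypic ratio is 3:1.
The 3:1 ratio has 4 parts, so with N = 1336 the expected counts are:
  black-coated: 1336 × 3/4 = 1002
  white-coated: 1336 × 1/4 = 334
χ² = Σ (O − E)² / E
  black-coated: (1045 − 1002)² / 1002 = 1.8453
  white-coated: (291 − 334)² / 334 = 5.5359
χ² = 1.8453 + 5.5359 = 7.3812 ≈ 7.381

7.381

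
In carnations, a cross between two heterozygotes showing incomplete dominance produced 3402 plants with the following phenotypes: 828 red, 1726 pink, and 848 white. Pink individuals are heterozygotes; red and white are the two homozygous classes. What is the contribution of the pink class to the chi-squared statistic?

0.367

With incomplete dominance, a heterozygote × heterozygote cross gives a 1:2:1 phenotypic ratio.
Total ratio parts = 4. Expected numbers out of 3402:
  red: 3402 × 1/4 = 850.5
  pink: 3402 × 2/4 = 1701
  white: 3402 × 1/4 = 850.5
Contribution of pink: (1726 − 1701)² / 1701 = 0.3674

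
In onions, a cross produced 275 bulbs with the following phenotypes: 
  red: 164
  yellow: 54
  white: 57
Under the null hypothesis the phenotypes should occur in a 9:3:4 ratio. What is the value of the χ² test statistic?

2.684

Expected counts for N = 275 under a 9:3:4 ratio (total parts = 16):
  red: 275 × 9/16 = 154.6875
  yellow: 275 × 3/16 = 51.5625
  white: 275 × 4/16 = 68.75
χ² = Σ (O − E)² / E
  red: (164 − 154.6875)² / 154.6875 = 0.5606
  yellow: (54 − 51.5625)² / 51.5625 = 0.1152
  white: (57 − 68.75)² / 68.75 = 2.0082
χ² = 0.5606 + 0.1152 + 2.0082 = 2.684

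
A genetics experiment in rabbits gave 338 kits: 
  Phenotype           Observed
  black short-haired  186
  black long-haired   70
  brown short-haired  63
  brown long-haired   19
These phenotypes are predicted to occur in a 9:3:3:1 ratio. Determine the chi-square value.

Expected counts for N = 338 under a 9:3:3:1 ratio (total parts = 16):
  black short-haired: 338 × 9/16 = 190.125
  black long-haired: 338 × 3/16 = 63.375
  brown short-haired: 338 × 3/16 = 63.375
  brown long-haired: 338 × 1/16 = 21.125
χ² = Σ (O − E)² / E
  black short-haired: (186 − 190.125)² / 190.125 = 0.0895
  black long-haired: (70 − 63.375)² / 63.375 = 0.6926
  brown short-haired: (63 − 63.375)² / 63.375 = 0.0022
  brown long-haired: (19 − 21.125)² / 21.125 = 0.2138
χ² = 0.0895 + 0.6926 + 0.0022 + 0.2138 = 0.9981 ≈ 0.998

0.998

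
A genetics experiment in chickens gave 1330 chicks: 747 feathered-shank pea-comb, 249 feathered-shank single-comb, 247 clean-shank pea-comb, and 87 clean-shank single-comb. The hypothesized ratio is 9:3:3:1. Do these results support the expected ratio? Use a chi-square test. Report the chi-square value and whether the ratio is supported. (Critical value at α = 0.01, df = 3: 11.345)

Total ratio parts = 16. Expected numbers out of 1330:
  feathered-shank pea-comb: 1330 × 9/16 = 748.125
  feathered-shank single-comb: 1330 × 3/16 = 249.375
  clean-shank pea-comb: 1330 × 3/16 = 249.375
  clean-shank single-comb: 1330 × 1/16 = 83.125
χ² = Σ (O − E)² / E
  feathered-shank pea-comb: (747 − 748.125)² / 748.125 = 0.0017
  feathered-shank single-comb: (249 − 249.375)² / 249.375 = 0.0006
  clean-shank pea-comb: (247 − 249.375)² / 249.375 = 0.0226
  clean-shank single-comb: (87 − 83.125)² / 83.125 = 0.1806
χ² = 0.0017 + 0.0006 + 0.0226 + 0.1806 = 0.2055 ≈ 0.206
Degrees of freedom = 4 − 1 = 3; critical value at α = 0.01 is 11.345.
Since 0.206 < 11.345, we fail to reject the null hypothesis — the data are consistent with the 9:3:3:1 ratio.

0.206; consistent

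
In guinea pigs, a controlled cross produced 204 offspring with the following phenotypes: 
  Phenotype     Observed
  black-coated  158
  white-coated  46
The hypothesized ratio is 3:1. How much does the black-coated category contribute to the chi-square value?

Under the 3:1 hypothesis (Σ ratio = 4, N = 204):
  black-coated: 204 × 3/4 = 153
  white-coated: 204 × 1/4 = 51
Contribution of black-coated: (158 − 153)² / 153 = 0.1634

0.163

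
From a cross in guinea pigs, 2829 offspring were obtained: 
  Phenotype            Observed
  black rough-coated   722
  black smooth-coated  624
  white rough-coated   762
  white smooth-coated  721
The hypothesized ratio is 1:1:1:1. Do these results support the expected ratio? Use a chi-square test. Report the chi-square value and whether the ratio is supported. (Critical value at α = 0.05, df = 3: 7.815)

Total ratio parts = 4. Expected numbers out of 2829:
  black rough-coated: 2829 × 1/4 = 707.25
  black smooth-coated: 2829 × 1/4 = 707.25
  white rough-coated: 2829 × 1/4 = 707.25
  white smooth-coated: 2829 × 1/4 = 707.25
χ² = Σ (O − E)² / E
  black rough-coated: (722 − 707.25)² / 707.25 = 0.3076
  black smooth-coated: (624 − 707.25)² / 707.25 = 9.7993
  white rough-coated: (762 − 707.25)² / 707.25 = 4.2383
  white smooth-coated: (721 − 707.25)² / 707.25 = 0.2673
χ² = 0.3076 + 9.7993 + 4.2383 + 0.2673 = 14.6125 ≈ 14.613
Degrees of freedom = 4 − 1 = 3; critical value at α = 0.05 is 7.815.
Since 14.613 > 7.815, we reject the null hypothesis — the data do not fit the 1:1:1:1 ratio.

14.613; not consistent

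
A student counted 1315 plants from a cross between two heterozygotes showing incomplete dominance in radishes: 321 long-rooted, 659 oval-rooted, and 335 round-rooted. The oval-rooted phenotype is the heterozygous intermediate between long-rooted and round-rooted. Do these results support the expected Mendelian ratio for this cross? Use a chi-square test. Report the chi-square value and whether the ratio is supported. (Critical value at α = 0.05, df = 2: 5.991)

0.305; consistent

With incomplete dominance, a heterozygote × heterozygote cross gives a 1:2:1 phenotypic ratio.
Under the 1:2:1 hypothesis (Σ ratio = 4, N = 1315):
  long-rooted: 1315 × 1/4 = 328.75
  oval-rooted: 1315 × 2/4 = 657.5
  round-rooted: 1315 × 1/4 = 328.75
χ² = Σ (O − E)² / E
  long-rooted: (321 − 328.75)² / 328.75 = 0.1827
  oval-rooted: (659 − 657.5)² / 657.5 = 0.0034
  round-rooted: (335 − 328.75)² / 328.75 = 0.1188
χ² = 0.1827 + 0.0034 + 0.1188 = 0.3049 ≈ 0.305
Degrees of freedom = 3 − 1 = 2; critical value at α = 0.05 is 5.991.
Since 0.305 < 5.991, we fail to reject the null hypothesis — the data are consistent with the 1:2:1 ratio.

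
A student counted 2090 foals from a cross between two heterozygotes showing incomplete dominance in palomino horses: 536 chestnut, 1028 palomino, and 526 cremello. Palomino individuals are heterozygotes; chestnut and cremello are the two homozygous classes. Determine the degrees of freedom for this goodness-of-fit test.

With incomplete dominance, a heterozygote × heterozygote cross gives a 1:2:1 phenotypic ratio.
A goodness-of-fit test with 3 phenotype classes has df = 3 − 1 = 2.

2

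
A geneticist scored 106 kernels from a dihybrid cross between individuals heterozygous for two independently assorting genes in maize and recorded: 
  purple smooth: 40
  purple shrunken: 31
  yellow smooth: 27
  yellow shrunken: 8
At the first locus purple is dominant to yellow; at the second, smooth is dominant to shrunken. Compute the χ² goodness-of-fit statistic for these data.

15.526

A dihybrid F₂ with independent assortment and complete dominance at both loci gives a 9:3:3:1 phenotypic ratio.
Expected counts for N = 106 under a 9:3:3:1 ratio (total parts = 16):
  purple smooth: 106 × 9/16 = 59.625
  purple shrunken: 106 × 3/16 = 19.875
  yellow smooth: 106 × 3/16 = 19.875
  yellow shrunken: 106 × 1/16 = 6.625
χ² = Σ (O − E)² / E
  purple smooth: (40 − 59.625)² / 59.625 = 6.4594
  purple shrunken: (31 − 19.875)² / 19.875 = 6.2272
  yellow smooth: (27 − 19.875)² / 19.875 = 2.5542
  yellow shrunken: (8 − 6.625)² / 6.625 = 0.2854
χ² = 6.4594 + 6.2272 + 2.5542 + 0.2854 = 15.5262 ≈ 15.526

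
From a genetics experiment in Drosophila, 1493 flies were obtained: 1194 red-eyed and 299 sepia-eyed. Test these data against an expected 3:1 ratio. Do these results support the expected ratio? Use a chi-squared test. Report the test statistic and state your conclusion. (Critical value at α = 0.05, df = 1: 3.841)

The 3:1 ratio has 4 parts, so with N = 1493 the expected counts are:
  red-eyed: 1493 × 3/4 = 1119.75
  sepia-eyed: 1493 × 1/4 = 373.25
χ² = Σ (O − E)² / E
  red-eyed: (1194 − 1119.75)² / 1119.75 = 4.9235
  sepia-eyed: (299 − 373.25)² / 373.25 = 14.7704
χ² = 4.9235 + 14.7704 = 19.6939 ≈ 19.694
Degrees of freedom = 2 − 1 = 1; critical value at α = 0.05 is 3.841.
Since 19.694 > 3.841, we reject the null hypothesis — the data do not fit the 3:1 ratio.

19.694; not consistent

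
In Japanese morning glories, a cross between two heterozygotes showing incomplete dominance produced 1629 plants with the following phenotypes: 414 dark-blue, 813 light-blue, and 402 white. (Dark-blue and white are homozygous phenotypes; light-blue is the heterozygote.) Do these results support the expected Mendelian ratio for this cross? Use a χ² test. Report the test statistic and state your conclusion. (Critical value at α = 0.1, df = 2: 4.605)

0.182; consistent

With incomplete dominance, a heterozygote × heterozygote cross gives a 1:2:1 phenotypic ratio.
Under the 1:2:1 hypothesis (Σ ratio = 4, N = 1629):
  dark-blue: 1629 × 1/4 = 407.25
  light-blue: 1629 × 2/4 = 814.5
  white: 1629 × 1/4 = 407.25
χ² = Σ (O − E)² / E
  dark-blue: (414 − 407.25)² / 407.25 = 0.1119
  light-blue: (813 − 814.5)² / 814.5 = 0.0028
  white: (402 − 407.25)² / 407.25 = 0.0677
χ² = 0.1119 + 0.0028 + 0.0677 = 0.1824 ≈ 0.182
Degrees of freedom = 3 − 1 = 2; critical value at α = 0.1 is 4.605.
Since 0.182 < 4.605, we fail to reject the null hypothesis — the data are consistent with the 1:2:1 ratio.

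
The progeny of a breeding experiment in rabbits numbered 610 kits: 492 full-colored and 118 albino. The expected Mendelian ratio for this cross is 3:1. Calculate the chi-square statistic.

Total ratio parts = 4. Expected numbers out of 610:
  full-colored: 610 × 3/4 = 457.5
  albino: 610 × 1/4 = 152.5
χ² = Σ (O − E)² / E
  full-colored: (492 − 457.5)² / 457.5 = 2.6016
  albino: (118 − 152.5)² / 152.5 = 7.8049
χ² = 2.6016 + 7.8049 = 10.4065 ≈ 10.407

10.407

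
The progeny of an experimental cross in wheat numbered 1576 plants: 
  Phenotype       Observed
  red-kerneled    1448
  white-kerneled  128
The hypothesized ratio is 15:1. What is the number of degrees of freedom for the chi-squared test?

A goodness-of-fit test with 2 phenotype classes has df = 2 − 1 = 1.

1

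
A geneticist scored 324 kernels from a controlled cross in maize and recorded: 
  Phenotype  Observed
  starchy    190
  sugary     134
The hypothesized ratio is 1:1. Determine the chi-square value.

Total ratio parts = 2. Expected numbers out of 324:
  starchy: 324 × 1/2 = 162
  sugary: 324 × 1/2 = 162
χ² = Σ (O − E)² / E
  starchy: (190 − 162)² / 162 = 4.8395
  sugary: (134 − 162)² / 162 = 4.8395
χ² = 4.8395 + 4.8395 = 9.679

9.679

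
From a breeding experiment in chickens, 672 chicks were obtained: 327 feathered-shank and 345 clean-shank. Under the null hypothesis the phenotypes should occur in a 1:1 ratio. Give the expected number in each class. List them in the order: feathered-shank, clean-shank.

336, 336

Under the 1:1 hypothesis (Σ ratio = 2, N = 672):
  feathered-shank: 672 × 1/2 = 336
  clean-shank: 672 × 1/2 = 336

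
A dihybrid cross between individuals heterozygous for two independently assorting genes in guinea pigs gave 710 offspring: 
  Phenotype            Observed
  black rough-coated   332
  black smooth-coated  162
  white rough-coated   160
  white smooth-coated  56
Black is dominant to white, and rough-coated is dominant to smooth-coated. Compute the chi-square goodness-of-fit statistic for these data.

26.100

A dihybrid F₂ with independent assortment and complete dominance at both loci gives a 9:3:3:1 phenotypic ratio.
Under the 9:3:3:1 hypothesis (Σ ratio = 16, N = 710):
  black rough-coated: 710 × 9/16 = 399.375
  black smooth-coated: 710 × 3/16 = 133.125
  white rough-coated: 710 × 3/16 = 133.125
  white smooth-coated: 710 × 1/16 = 44.375
χ² = Σ (O − E)² / E
  black rough-coated: (332 − 399.375)² / 399.375 = 11.3662
  black smooth-coated: (162 − 133.125)² / 133.125 = 6.2630
  white rough-coated: (160 − 133.125)² / 133.125 = 5.4255
  white smooth-coated: (56 − 44.375)² / 44.375 = 3.0454
χ² = 11.3662 + 6.2630 + 5.4255 + 3.0454 = 26.1001 ≈ 26.100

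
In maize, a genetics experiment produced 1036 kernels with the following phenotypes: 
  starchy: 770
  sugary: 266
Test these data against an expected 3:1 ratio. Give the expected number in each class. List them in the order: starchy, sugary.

777, 259

Expected counts for N = 1036 under a 3:1 ratio (total parts = 4):
  starchy: 1036 × 3/4 = 777
  sugary: 1036 × 1/4 = 259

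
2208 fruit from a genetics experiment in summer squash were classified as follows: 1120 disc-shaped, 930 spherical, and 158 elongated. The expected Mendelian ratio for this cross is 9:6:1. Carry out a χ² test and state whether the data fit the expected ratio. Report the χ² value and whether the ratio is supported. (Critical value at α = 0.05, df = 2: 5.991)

27.448; not consistent

Total ratio parts = 16. Expected numbers out of 2208:
  disc-shaped: 2208 × 9/16 = 1242
  spherical: 2208 × 6/16 = 828
  elongated: 2208 × 1/16 = 138
χ² = Σ (O − E)² / E
  disc-shaped: (1120 − 1242)² / 1242 = 11.9839
  spherical: (930 − 828)² / 828 = 12.5652
  elongated: (158 − 138)² / 138 = 2.8986
χ² = 11.9839 + 12.5652 + 2.8986 = 27.4477 ≈ 27.448
Degrees of freedom = 3 − 1 = 2; critical value at α = 0.05 is 5.991.
Since 27.448 > 5.991, we reject the null hypothesis — the data do not fit the 9:6:1 ratio.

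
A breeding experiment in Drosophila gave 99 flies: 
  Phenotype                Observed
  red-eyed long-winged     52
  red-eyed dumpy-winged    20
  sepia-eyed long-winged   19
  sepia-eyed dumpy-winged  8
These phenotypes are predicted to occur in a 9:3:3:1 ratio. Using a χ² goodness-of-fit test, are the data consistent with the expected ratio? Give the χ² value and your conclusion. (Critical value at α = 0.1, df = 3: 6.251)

Under the 9:3:3:1 hypothesis (Σ ratio = 16, N = 99):
  red-eyed long-winged: 99 × 9/16 = 55.6875
  red-eyed dumpy-winged: 99 × 3/16 = 18.5625
  sepia-eyed long-winged: 99 × 3/16 = 18.5625
  sepia-eyed dumpy-winged: 99 × 1/16 = 6.1875
χ² = Σ (O − E)² / E
  red-eyed long-winged: (52 − 55.6875)² / 55.6875 = 0.2442
  red-eyed dumpy-winged: (20 − 18.5625)² / 18.5625 = 0.1113
  sepia-eyed long-winged: (19 − 18.5625)² / 18.5625 = 0.0103
  sepia-eyed dumpy-winged: (8 − 6.1875)² / 6.1875 = 0.5309
χ² = 0.2442 + 0.1113 + 0.0103 + 0.5309 = 0.8967 ≈ 0.897
Degrees of freedom = 4 − 1 = 3; critical value at α = 0.1 is 6.251.
Since 0.897 < 6.251, we fail to reject the null hypothesis — the data are consistent with the 9:3:3:1 ratio.

0.897; consistent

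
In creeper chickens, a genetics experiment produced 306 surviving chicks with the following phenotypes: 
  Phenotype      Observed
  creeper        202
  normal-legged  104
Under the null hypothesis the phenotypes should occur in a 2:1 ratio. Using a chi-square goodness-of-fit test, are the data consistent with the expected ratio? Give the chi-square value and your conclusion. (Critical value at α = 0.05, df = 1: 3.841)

0.059; consistent

Total ratio parts = 3. Expected numbers out of 306:
  creeper: 306 × 2/3 = 204
  normal-legged: 306 × 1/3 = 102
χ² = Σ (O − E)² / E
  creeper: (202 − 204)² / 204 = 0.0196
  normal-legged: (104 − 102)² / 102 = 0.0392
χ² = 0.0196 + 0.0392 = 0.0588 ≈ 0.059
Degrees of freedom = 2 − 1 = 1; critical value at α = 0.05 is 3.841.
Since 0.059 < 3.841, we fail to reject the null hypothesis — the data are consistent with the 2:1 ratio.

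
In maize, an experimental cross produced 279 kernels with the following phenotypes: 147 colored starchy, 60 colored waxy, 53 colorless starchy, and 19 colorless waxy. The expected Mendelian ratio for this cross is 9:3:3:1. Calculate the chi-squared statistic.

Expected counts for N = 279 under a 9:3:3:1 ratio (total parts = 16):
  colored starchy: 279 × 9/16 = 156.9375
  colored waxy: 279 × 3/16 = 52.3125
  colorless starchy: 279 × 3/16 = 52.3125
  colorless waxy: 279 × 1/16 = 17.4375
χ² = Σ (O − E)² / E
  colored starchy: (147 − 156.9375)² / 156.9375 = 0.6293
  colored waxy: (60 − 52.3125)² / 52.3125 = 1.1297
  colorless starchy: (53 − 52.3125)² / 52.3125 = 0.0090
  colorless waxy: (19 − 17.4375)² / 17.4375 = 0.1400
χ² = 0.6293 + 1.1297 + 0.0090 + 0.1400 = 1.908

1.908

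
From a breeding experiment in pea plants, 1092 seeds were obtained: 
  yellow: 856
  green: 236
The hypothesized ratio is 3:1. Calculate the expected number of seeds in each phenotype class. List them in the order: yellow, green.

Under the 3:1 hypothesis (Σ ratio = 4, N = 1092):
  yellow: 1092 × 3/4 = 819
  green: 1092 × 1/4 = 273

819, 273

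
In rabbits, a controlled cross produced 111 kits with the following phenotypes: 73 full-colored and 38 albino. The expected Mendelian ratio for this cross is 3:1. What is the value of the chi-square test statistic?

5.048

Total ratio parts = 4. Expected numbers out of 111:
  full-colored: 111 × 3/4 = 83.25
  albino: 111 × 1/4 = 27.75
χ² = Σ (O − E)² / E
  full-colored: (73 − 83.25)² / 83.25 = 1.2620
  albino: (38 − 27.75)² / 27.75 = 3.7860
χ² = 1.2620 + 3.7860 = 5.048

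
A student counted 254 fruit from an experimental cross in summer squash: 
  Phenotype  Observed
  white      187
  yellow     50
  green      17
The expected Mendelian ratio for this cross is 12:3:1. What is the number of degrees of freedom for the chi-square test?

A goodness-of-fit test with 3 phenotype classes has df = 3 − 1 = 2.

2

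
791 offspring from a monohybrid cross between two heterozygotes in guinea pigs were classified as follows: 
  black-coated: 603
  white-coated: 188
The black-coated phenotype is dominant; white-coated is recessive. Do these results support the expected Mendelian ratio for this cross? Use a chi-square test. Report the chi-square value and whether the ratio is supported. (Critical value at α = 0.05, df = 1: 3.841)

0.641; consistent

For a monohybrid cross between heterozygotes with complete dominance, the expected phenotypic ratio is 3:1.
Under the 3:1 hypothesis (Σ ratio = 4, N = 791):
  black-coated: 791 × 3/4 = 593.25
  white-coated: 791 × 1/4 = 197.75
χ² = Σ (O − E)² / E
  black-coated: (603 − 593.25)² / 593.25 = 0.1602
  white-coated: (188 − 197.75)² / 197.75 = 0.4807
χ² = 0.1602 + 0.4807 = 0.6409 ≈ 0.641
Degrees of freedom = 2 − 1 = 1; critical value at α = 0.05 is 3.841.
Since 0.641 < 3.841, we fail to reject the null hypothesis — the data are consistent with the 3:1 ratio.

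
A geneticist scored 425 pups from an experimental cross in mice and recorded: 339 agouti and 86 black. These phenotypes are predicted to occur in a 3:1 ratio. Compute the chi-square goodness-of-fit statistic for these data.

Total ratio parts = 4. Expected numbers out of 425:
  agouti: 425 × 3/4 = 318.75
  black: 425 × 1/4 = 106.25
χ² = Σ (O − E)² / E
  agouti: (339 − 318.75)² / 318.75 = 1.2865
  black: (86 − 106.25)² / 106.25 = 3.8594
χ² = 1.2865 + 3.8594 = 5.1459 ≈ 5.146

5.146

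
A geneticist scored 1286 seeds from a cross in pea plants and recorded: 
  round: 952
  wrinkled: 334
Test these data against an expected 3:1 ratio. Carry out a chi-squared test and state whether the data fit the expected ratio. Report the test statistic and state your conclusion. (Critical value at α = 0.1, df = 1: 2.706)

0.648; consistent

The 3:1 ratio has 4 parts, so with N = 1286 the expected counts are:
  round: 1286 × 3/4 = 964.5
  wrinkled: 1286 × 1/4 = 321.5
χ² = Σ (O − E)² / E
  round: (952 − 964.5)² / 964.5 = 0.1620
  wrinkled: (334 − 321.5)² / 321.5 = 0.4860
χ² = 0.1620 + 0.4860 = 0.648
Degrees of freedom = 2 − 1 = 1; critical value at α = 0.1 is 2.706.
Since 0.648 < 2.706, we fail to reject the null hypothesis — the data are consistent with the 3:1 ratio.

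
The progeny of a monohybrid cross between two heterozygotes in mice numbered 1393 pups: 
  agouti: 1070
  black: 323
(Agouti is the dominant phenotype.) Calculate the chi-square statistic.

2.441

For a monohybrid cross between heterozygotes with complete dominance, the expected phenotypic ratio is 3:1.
Expected counts for N = 1393 under a 3:1 ratio (total parts = 4):
  agouti: 1393 × 3/4 = 1044.75
  black: 1393 × 1/4 = 348.25
χ² = Σ (O − E)² / E
  agouti: (1070 − 1044.75)² / 1044.75 = 0.6103
  black: (323 − 348.25)² / 348.25 = 1.8308
χ² = 0.6103 + 1.8308 = 2.4411 ≈ 2.441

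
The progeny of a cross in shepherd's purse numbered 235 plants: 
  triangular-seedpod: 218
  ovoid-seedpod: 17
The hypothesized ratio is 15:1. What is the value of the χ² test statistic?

0.388

Under the 15:1 hypothesis (Σ ratio = 16, N = 235):
  triangular-seedpod: 235 × 15/16 = 220.3125
  ovoid-seedpod: 235 × 1/16 = 14.6875
χ² = Σ (O − E)² / E
  triangular-seedpod: (218 − 220.3125)² / 220.3125 = 0.0243
  ovoid-seedpod: (17 − 14.6875)² / 14.6875 = 0.3641
χ² = 0.0243 + 0.3641 = 0.3884 ≈ 0.388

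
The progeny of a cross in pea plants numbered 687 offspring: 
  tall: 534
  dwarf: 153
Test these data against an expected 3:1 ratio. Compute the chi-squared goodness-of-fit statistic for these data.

The 3:1 ratio has 4 parts, so with N = 687 the expected counts are:
  tall: 687 × 3/4 = 515.25
  dwarf: 687 × 1/4 = 171.75
χ² = Σ (O − E)² / E
  tall: (534 − 515.25)² / 515.25 = 0.6823
  dwarf: (153 − 171.75)² / 171.75 = 2.0469
χ² = 0.6823 + 2.0469 = 2.7292 ≈ 2.729

2.729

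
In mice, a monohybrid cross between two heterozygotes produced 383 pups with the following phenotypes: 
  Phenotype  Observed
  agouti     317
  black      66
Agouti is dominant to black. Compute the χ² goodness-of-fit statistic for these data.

12.325

For a monohybrid cross between heterozygotes with complete dominance, the expected phenotypic ratio is 3:1.
Total ratio parts = 4. Expected numbers out of 383:
  agouti: 383 × 3/4 = 287.25
  black: 383 × 1/4 = 95.75
χ² = Σ (O − E)² / E
  agouti: (317 − 287.25)² / 287.25 = 3.0812
  black: (66 − 95.75)² / 95.75 = 9.2435
χ² = 3.0812 + 9.2435 = 12.3247 ≈ 12.325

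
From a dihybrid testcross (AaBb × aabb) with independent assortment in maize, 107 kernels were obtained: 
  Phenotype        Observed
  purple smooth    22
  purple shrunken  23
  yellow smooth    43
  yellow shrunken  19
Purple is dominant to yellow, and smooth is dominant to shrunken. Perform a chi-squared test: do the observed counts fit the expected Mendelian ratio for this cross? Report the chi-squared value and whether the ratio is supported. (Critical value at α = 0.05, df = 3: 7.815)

13.486; not consistent

A dihybrid testcross with independent assortment gives a 1:1:1:1 ratio.
Under the 1:1:1:1 hypothesis (Σ ratio = 4, N = 107):
  purple smooth: 107 × 1/4 = 26.75
  purple shrunken: 107 × 1/4 = 26.75
  yellow smooth: 107 × 1/4 = 26.75
  yellow shrunken: 107 × 1/4 = 26.75
χ² = Σ (O − E)² / E
  purple smooth: (22 − 26.75)² / 26.75 = 0.8435
  purple shrunken: (23 − 26.75)² / 26.75 = 0.5257
  yellow smooth: (43 − 26.75)² / 26.75 = 9.8715
  yellow shrunken: (19 − 26.75)² / 26.75 = 2.2453
χ² = 0.8435 + 0.5257 + 9.8715 + 2.2453 = 13.486
Degrees of freedom = 4 − 1 = 3; critical value at α = 0.05 is 7.815.
Since 13.486 > 7.815, we reject the null hypothesis — the data do not fit the 1:1:1:1 ratio.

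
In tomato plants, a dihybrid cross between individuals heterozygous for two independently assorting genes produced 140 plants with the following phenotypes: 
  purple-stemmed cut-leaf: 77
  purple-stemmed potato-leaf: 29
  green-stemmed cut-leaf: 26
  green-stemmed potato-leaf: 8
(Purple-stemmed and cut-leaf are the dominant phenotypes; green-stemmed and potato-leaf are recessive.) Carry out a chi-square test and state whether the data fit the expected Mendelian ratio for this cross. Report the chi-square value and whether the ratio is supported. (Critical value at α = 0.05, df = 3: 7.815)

0.394; consistent

A dihybrid F₂ with independent assortment and complete dominance at both loci gives a 9:3:3:1 phenotypic ratio.
The 9:3:3:1 ratio has 16 parts, so with N = 140 the expected counts are:
  purple-stemmed cut-leaf: 140 × 9/16 = 78.75
  purple-stemmed potato-leaf: 140 × 3/16 = 26.25
  green-stemmed cut-leaf: 140 × 3/16 = 26.25
  green-stemmed potato-leaf: 140 × 1/16 = 8.75
χ² = Σ (O − E)² / E
  purple-stemmed cut-leaf: (77 − 78.75)² / 78.75 = 0.0389
  purple-stemmed potato-leaf: (29 − 26.25)² / 26.25 = 0.2881
  green-stemmed cut-leaf: (26 − 26.25)² / 26.25 = 0.0024
  green-stemmed potato-leaf: (8 − 8.75)² / 8.75 = 0.0643
χ² = 0.0389 + 0.2881 + 0.0024 + 0.0643 = 0.3937 ≈ 0.394
Degrees of freedom = 4 − 1 = 3; critical value at α = 0.05 is 7.815.
Since 0.394 < 7.815, we fail to reject the null hypothesis — the data are consistent with the 9:3:3:1 ratio.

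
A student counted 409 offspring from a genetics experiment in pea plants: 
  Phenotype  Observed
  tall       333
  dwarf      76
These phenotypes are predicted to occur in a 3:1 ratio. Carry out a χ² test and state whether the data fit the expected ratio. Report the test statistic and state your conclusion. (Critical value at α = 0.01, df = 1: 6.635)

Expected counts for N = 409 under a 3:1 ratio (total parts = 4):
  tall: 409 × 3/4 = 306.75
  dwarf: 409 × 1/4 = 102.25
χ² = Σ (O − E)² / E
  tall: (333 − 306.75)² / 306.75 = 2.2463
  dwarf: (76 − 102.25)² / 102.25 = 6.7390
χ² = 2.2463 + 6.7390 = 8.9853 ≈ 8.985
Degrees of freedom = 2 − 1 = 1; critical value at α = 0.01 is 6.635.
Since 8.985 > 6.635, we reject the null hypothesis — the data do not fit the 3:1 ratio.

8.985; not consistent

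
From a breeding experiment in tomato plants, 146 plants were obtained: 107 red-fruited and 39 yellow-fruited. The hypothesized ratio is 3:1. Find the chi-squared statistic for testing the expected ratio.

Total ratio parts = 4. Expected numbers out of 146:
  red-fruited: 146 × 3/4 = 109.5
  yellow-fruited: 146 × 1/4 = 36.5
χ² = Σ (O − E)² / E
  red-fruited: (107 − 109.5)² / 109.5 = 0.0571
  yellow-fruited: (39 − 36.5)² / 36.5 = 0.1712
χ² = 0.0571 + 0.1712 = 0.2283 ≈ 0.228

0.228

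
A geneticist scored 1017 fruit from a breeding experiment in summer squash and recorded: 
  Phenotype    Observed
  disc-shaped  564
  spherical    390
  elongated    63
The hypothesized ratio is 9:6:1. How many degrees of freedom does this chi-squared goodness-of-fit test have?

A goodness-of-fit test with 3 phenotype classes has df = 3 − 1 = 2.

2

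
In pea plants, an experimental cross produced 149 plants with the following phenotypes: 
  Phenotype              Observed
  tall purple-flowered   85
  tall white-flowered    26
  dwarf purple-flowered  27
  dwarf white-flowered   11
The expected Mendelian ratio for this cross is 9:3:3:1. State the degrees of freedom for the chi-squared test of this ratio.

A goodness-of-fit test with 4 phenotype classes has df = 4 − 1 = 3.

3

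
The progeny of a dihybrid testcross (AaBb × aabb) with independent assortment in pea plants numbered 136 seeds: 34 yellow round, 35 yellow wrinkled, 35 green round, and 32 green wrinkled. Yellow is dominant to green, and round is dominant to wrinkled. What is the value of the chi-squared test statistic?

0.176

A dihybrid testcross with independent assortment gives a 1:1:1:1 ratio.
Total ratio parts = 4. Expected numbers out of 136:
  yellow round: 136 × 1/4 = 34
  yellow wrinkled: 136 × 1/4 = 34
  green round: 136 × 1/4 = 34
  green wrinkled: 136 × 1/4 = 34
χ² = Σ (O − E)² / E
  yellow round: (34 − 34)² / 34 = 0.0000
  yellow wrinkled: (35 − 34)² / 34 = 0.0294
  green round: (35 − 34)² / 34 = 0.0294
  green wrinkled: (32 − 34)² / 34 = 0.1176
χ² = 0.0000 + 0.0294 + 0.0294 + 0.1176 = 0.1764 ≈ 0.176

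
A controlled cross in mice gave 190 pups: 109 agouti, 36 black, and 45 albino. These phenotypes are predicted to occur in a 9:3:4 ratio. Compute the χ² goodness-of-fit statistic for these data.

Under the 9:3:4 hypothesis (Σ ratio = 16, N = 190):
  agouti: 190 × 9/16 = 106.875
  black: 190 × 3/16 = 35.625
  albino: 190 × 4/16 = 47.5
χ² = Σ (O − E)² / E
  agouti: (109 − 106.875)² / 106.875 = 0.0423
  black: (36 − 35.625)² / 35.625 = 0.0039
  albino: (45 − 47.5)² / 47.5 = 0.1316
χ² = 0.0423 + 0.0039 + 0.1316 = 0.1778 ≈ 0.178

0.178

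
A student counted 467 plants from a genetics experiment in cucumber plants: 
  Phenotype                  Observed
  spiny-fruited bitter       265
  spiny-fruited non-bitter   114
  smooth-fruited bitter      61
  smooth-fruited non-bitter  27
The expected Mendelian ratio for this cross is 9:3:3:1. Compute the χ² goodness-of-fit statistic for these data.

Total ratio parts = 16. Expected numbers out of 467:
  spiny-fruited bitter: 467 × 9/16 = 262.6875
  spiny-fruited non-bitter: 467 × 3/16 = 87.5625
  smooth-fruited bitter: 467 × 3/16 = 87.5625
  smooth-fruited non-bitter: 467 × 1/16 = 29.1875
χ² = Σ (O − E)² / E
  spiny-fruited bitter: (265 − 262.6875)² / 262.6875 = 0.0204
  spiny-fruited non-bitter: (114 − 87.5625)² / 87.5625 = 7.9822
  smooth-fruited bitter: (61 − 87.5625)² / 87.5625 = 8.0579
  smooth-fruited non-bitter: (27 − 29.1875)² / 29.1875 = 0.1639
χ² = 0.0204 + 7.9822 + 8.0579 + 0.1639 = 16.2244 ≈ 16.224

16.224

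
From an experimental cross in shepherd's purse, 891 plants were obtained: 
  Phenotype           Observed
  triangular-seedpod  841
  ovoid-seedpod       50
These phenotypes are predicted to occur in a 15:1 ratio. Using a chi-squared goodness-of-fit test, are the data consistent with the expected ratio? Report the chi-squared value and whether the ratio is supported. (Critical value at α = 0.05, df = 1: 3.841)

0.620; consistent

Under the 15:1 hypothesis (Σ ratio = 16, N = 891):
  triangular-seedpod: 891 × 15/16 = 835.3125
  ovoid-seedpod: 891 × 1/16 = 55.6875
χ² = Σ (O − E)² / E
  triangular-seedpod: (841 − 835.3125)² / 835.3125 = 0.0387
  ovoid-seedpod: (50 − 55.6875)² / 55.6875 = 0.5809
χ² = 0.0387 + 0.5809 = 0.6196 ≈ 0.620
Degrees of freedom = 2 − 1 = 1; critical value at α = 0.05 is 3.841.
Since 0.620 < 3.841, we fail to reject the null hypothesis — the data are consistent with the 15:1 ratio.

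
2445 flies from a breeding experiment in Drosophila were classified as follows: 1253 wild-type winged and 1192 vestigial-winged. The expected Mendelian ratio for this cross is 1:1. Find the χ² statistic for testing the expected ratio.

1.522

Under the 1:1 hypothesis (Σ ratio = 2, N = 2445):
  wild-type winged: 2445 × 1/2 = 1222.5
  vestigial-winged: 2445 × 1/2 = 1222.5
χ² = Σ (O − E)² / E
  wild-type winged: (1253 − 1222.5)² / 1222.5 = 0.7609
  vestigial-winged: (1192 − 1222.5)² / 1222.5 = 0.7609
χ² = 0.7609 + 0.7609 = 1.5218 ≈ 1.522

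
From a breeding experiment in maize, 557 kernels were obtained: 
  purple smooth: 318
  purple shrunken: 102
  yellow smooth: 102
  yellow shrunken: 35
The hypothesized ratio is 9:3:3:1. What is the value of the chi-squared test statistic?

0.185

Expected counts for N = 557 under a 9:3:3:1 ratio (total parts = 16):
  purple smooth: 557 × 9/16 = 313.3125
  purple shrunken: 557 × 3/16 = 104.4375
  yellow smooth: 557 × 3/16 = 104.4375
  yellow shrunken: 557 × 1/16 = 34.8125
χ² = Σ (O − E)² / E
  purple smooth: (318 − 313.3125)² / 313.3125 = 0.0701
  purple shrunken: (102 − 104.4375)² / 104.4375 = 0.0569
  yellow smooth: (102 − 104.4375)² / 104.4375 = 0.0569
  yellow shrunken: (35 − 34.8125)² / 34.8125 = 0.0010
χ² = 0.0701 + 0.0569 + 0.0569 + 0.0010 = 0.1849 ≈ 0.185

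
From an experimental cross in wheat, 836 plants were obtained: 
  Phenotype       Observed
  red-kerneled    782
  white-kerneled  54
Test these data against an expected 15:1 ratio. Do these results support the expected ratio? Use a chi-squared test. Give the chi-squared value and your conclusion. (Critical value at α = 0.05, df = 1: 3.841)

The 15:1 ratio has 16 parts, so with N = 836 the expected counts are:
  red-kerneled: 836 × 15/16 = 783.75
  white-kerneled: 836 × 1/16 = 52.25
χ² = Σ (O − E)² / E
  red-kerneled: (782 − 783.75)² / 783.75 = 0.0039
  white-kerneled: (54 − 52.25)² / 52.25 = 0.0586
χ² = 0.0039 + 0.0586 = 0.0625 ≈ 0.063
Degrees of freedom = 2 − 1 = 1; critical value at α = 0.05 is 3.841.
Since 0.063 < 3.841, we fail to reject the null hypothesis — the data are consistent with the 15:1 ratio.

0.063; consistent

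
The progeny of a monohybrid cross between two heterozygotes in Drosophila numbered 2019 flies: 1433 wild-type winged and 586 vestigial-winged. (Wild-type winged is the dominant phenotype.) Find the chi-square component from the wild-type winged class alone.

4.360

For a monohybrid cross between heterozygotes with complete dominance, the expected phenotypic ratio is 3:1.
Expected counts for N = 2019 under a 3:1 ratio (total parts = 4):
  wild-type winged: 2019 × 3/4 = 1514.25
  vestigial-winged: 2019 × 1/4 = 504.75
Contribution of wild-type winged: (1433 − 1514.25)² / 1514.25 = 4.3596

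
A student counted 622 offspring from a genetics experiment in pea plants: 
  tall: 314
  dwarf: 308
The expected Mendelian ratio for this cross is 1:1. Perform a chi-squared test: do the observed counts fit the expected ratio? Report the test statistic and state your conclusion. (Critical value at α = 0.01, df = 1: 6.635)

0.058; consistent

Total ratio parts = 2. Expected numbers out of 622:
  tall: 622 × 1/2 = 311
  dwarf: 622 × 1/2 = 311
χ² = Σ (O − E)² / E
  tall: (314 − 311)² / 311 = 0.0289
  dwarf: (308 − 311)² / 311 = 0.0289
χ² = 0.0289 + 0.0289 = 0.0578 ≈ 0.058
Degrees of freedom = 2 − 1 = 1; critical value at α = 0.01 is 6.635.
Since 0.058 < 6.635, we fail to reject the null hypothesis — the data are consistent with the 1:1 ratio.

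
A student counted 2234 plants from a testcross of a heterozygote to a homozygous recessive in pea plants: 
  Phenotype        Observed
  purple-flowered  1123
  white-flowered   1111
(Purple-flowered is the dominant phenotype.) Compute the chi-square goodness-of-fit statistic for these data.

0.064

A testcross of a heterozygote (Aa × aa) gives a 1:1 phenotypic ratio.
Expected counts for N = 2234 under a 1:1 ratio (total parts = 2):
  purple-flowered: 2234 × 1/2 = 1117
  white-flowered: 2234 × 1/2 = 1117
χ² = Σ (O − E)² / E
  purple-flowered: (1123 − 1117)² / 1117 = 0.0322
  white-flowered: (1111 − 1117)² / 1117 = 0.0322
χ² = 0.0322 + 0.0322 = 0.0644 ≈ 0.064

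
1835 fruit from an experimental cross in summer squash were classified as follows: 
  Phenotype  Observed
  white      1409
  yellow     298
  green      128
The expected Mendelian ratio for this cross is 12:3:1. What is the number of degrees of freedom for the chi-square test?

2

A goodness-of-fit test with 3 phenotype classes has df = 3 − 1 = 2.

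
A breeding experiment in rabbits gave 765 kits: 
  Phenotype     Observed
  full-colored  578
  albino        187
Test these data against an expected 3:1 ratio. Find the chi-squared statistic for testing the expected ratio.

Expected counts for N = 765 under a 3:1 ratio (total parts = 4):
  full-colored: 765 × 3/4 = 573.75
  albino: 765 × 1/4 = 191.25
χ² = Σ (O − E)² / E
  full-colored: (578 − 573.75)² / 573.75 = 0.0315
  albino: (187 − 191.25)² / 191.25 = 0.0944
χ² = 0.0315 + 0.0944 = 0.1259 ≈ 0.126

0.126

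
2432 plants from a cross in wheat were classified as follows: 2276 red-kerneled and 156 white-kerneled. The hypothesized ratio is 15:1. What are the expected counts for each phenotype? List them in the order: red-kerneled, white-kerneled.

The 15:1 ratio has 16 parts, so with N = 2432 the expected counts are:
  red-kerneled: 2432 × 15/16 = 2280
  white-kerneled: 2432 × 1/16 = 152

2280, 152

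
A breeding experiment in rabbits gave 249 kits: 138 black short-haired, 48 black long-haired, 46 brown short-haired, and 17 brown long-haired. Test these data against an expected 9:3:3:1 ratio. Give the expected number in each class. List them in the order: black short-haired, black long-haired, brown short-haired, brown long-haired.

Total ratio parts = 16. Expected numbers out of 249:
  black short-haired: 249 × 9/16 = 140.0625
  black long-haired: 249 × 3/16 = 46.6875
  brown short-haired: 249 × 3/16 = 46.6875
  brown long-haired: 249 × 1/16 = 15.5625

140.0625, 46.6875, 46.6875, 15.5625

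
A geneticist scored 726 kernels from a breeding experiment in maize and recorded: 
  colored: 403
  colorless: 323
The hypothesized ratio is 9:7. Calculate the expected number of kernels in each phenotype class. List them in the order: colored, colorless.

408.375, 317.625

The 9:7 ratio has 16 parts, so with N = 726 the expected counts are:
  colored: 726 × 9/16 = 408.375
  colorless: 726 × 7/16 = 317.625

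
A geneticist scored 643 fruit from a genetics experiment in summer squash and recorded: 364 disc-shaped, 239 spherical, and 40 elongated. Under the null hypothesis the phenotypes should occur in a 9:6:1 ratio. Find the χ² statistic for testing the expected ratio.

0.034

The 9:6:1 ratio has 16 parts, so with N = 643 the expected counts are:
  disc-shaped: 643 × 9/16 = 361.6875
  spherical: 643 × 6/16 = 241.125
  elongated: 643 × 1/16 = 40.1875
χ² = Σ (O − E)² / E
  disc-shaped: (364 − 361.6875)² / 361.6875 = 0.0148
  spherical: (239 − 241.125)² / 241.125 = 0.0187
  elongated: (40 − 40.1875)² / 40.1875 = 0.0009
χ² = 0.0148 + 0.0187 + 0.0009 = 0.0344 ≈ 0.034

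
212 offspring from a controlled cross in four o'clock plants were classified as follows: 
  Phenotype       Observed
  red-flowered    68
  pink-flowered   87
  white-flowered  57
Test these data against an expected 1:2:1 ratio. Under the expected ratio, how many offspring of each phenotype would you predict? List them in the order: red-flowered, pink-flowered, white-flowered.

Total ratio parts = 4. Expected numbers out of 212:
  red-flowered: 212 × 1/4 = 53
  pink-flowered: 212 × 2/4 = 106
  white-flowered: 212 × 1/4 = 53

53, 106, 53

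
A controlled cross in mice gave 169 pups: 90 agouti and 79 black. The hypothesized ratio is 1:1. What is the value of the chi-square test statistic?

Expected counts for N = 169 under a 1:1 ratio (total parts = 2):
  agouti: 169 × 1/2 = 84.5
  black: 169 × 1/2 = 84.5
χ² = Σ (O − E)² / E
  agouti: (90 − 84.5)² / 84.5 = 0.3580
  black: (79 − 84.5)² / 84.5 = 0.3580
χ² = 0.3580 + 0.3580 = 0.716

0.716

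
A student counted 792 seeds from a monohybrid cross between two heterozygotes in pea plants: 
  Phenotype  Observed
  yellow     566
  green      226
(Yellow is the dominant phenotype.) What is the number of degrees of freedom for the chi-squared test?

For a monohybrid cross between heterozygotes with complete dominance, the expected phenotypic ratio is 3:1.
A goodness-of-fit test with 2 phenotype classes has df = 2 − 1 = 1.

1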